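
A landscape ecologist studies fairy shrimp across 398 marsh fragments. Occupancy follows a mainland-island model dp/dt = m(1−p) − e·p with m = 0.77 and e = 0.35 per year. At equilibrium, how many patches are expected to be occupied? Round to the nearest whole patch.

274

p* = m/(m+e) = 0.77/1.1200 = 0.6875.
Expected occupied patches = N × p* = 398 × 0.6875 = 273.62 ≈ 274.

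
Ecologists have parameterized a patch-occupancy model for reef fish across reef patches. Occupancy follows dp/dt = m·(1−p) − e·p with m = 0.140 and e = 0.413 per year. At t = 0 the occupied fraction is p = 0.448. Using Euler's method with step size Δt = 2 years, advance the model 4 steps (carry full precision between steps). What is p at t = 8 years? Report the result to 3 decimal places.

Update rule: p ← p + [m·(1−p) − e·p]·Δt with Δt = 2.
t = 2: p = 0.44800 + (-0.21549) = 0.23251
t = 4: p = 0.23251 + (+0.02284) = 0.25535
t = 6: p = 0.25535 + (-0.00242) = 0.25293
t = 8: p = 0.25293 + (+0.00026) = 0.25319

0.253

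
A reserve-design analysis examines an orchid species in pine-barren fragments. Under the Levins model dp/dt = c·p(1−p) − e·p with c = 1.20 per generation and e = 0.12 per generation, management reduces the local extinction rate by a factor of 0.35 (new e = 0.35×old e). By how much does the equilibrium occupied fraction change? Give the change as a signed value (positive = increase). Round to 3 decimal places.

0.065

Before: p* = 1 − 0.12/1.20 = 0.9000.
After the change, c = 1.2, e = 0.042, so p* = 1 − 0.042/1.2 = 0.9650.
Δp* = 0.9650 − 0.9000 = +0.0650.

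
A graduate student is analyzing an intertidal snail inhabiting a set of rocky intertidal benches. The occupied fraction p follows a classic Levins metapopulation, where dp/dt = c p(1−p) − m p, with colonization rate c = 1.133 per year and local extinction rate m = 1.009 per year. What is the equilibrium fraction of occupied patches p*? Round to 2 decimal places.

Setting dp/dt = 0 and dividing through by p* gives c·(1−p*) = m.
So p* = 1 − m/c = 1 − 1.009/1.133 = 1 − 0.8906 = 0.1094.

0.11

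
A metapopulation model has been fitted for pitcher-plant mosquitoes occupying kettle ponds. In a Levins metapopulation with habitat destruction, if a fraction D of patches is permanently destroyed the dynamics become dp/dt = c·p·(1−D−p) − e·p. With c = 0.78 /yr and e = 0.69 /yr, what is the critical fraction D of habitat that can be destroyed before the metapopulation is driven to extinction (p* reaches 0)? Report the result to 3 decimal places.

0.115

The nontrivial equilibrium is p* = (1−D) − e/c; extinction occurs when this hits zero.
So D_crit = 1 − e/c = 1 − 0.69/0.78 = 1 − 0.8846 = 0.1154.
Note this equals the original equilibrium occupancy — the Levins extinction-debt result.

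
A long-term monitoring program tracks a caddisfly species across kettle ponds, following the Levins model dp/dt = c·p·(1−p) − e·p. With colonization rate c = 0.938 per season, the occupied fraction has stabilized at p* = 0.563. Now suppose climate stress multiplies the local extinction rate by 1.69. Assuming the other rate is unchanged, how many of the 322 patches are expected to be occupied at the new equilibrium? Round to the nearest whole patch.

Balance c(1−p*) = e gives e = 0.938×(1 − 0.56300) = 0.40991.
New p* = 1 − e/c = 1 − 0.69275/0.93800 = 0.26146.
Expected occupied = 322 × 0.26146 = 84.19 ≈ 84.

84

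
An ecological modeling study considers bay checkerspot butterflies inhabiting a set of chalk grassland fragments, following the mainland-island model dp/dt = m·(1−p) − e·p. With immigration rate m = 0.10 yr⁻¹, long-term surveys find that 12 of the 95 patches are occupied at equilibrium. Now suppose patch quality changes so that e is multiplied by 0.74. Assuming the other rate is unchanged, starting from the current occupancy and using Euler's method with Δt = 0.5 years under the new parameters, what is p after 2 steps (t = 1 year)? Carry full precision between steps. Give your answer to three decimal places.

0.146

Observed p* = 12/95 = 0.12632.
Balance m(1−p*) = e·p* gives e = m(1−p*)/p* = 0.10×0.87368/0.12632 = 0.69167.
Starting from p₀ = 0.12632; update p ← p + (dp/dt)·Δt with the new parameters.
p: 0.12632 → 0.13767  (Δp = +0.01136)
p: 0.13767 → 0.14556  (Δp = +0.00788)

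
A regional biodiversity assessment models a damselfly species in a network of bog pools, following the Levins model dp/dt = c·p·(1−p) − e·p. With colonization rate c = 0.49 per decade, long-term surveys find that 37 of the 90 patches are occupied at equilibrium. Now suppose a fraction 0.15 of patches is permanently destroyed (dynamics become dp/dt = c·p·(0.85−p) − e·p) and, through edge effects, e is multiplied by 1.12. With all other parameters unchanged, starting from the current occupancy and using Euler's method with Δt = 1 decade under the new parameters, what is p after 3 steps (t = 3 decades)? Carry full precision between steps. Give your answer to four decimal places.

0.3113

Observed p* = 37/90 = 0.41111.
Balance c(1−p*) = e gives e = 0.49×(1 − 0.41111) = 0.28856.
Starting from p₀ = 0.41111; update p ← p + (dp/dt)·Δt with the new parameters.
t = 1: p = 0.41111 + (-0.04445) = 0.36666
t = 2: p = 0.36666 + (-0.03166) = 0.33500
t = 3: p = 0.33500 + (-0.02373) = 0.31127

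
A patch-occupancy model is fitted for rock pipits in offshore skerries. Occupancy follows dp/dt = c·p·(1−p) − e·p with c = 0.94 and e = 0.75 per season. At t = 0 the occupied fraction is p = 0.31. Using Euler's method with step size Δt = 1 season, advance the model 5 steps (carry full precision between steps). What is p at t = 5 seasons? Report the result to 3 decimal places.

0.228

Update rule: p ← p + [c·p·(1−p) − e·p]·Δt with Δt = 1.
step 1: Δp = -0.03143, p = 0.27857
step 2: Δp = -0.02002, p = 0.25855
step 3: Δp = -0.01371, p = 0.24484
step 4: Δp = -0.00983, p = 0.23501
step 5: Δp = -0.00726, p = 0.22774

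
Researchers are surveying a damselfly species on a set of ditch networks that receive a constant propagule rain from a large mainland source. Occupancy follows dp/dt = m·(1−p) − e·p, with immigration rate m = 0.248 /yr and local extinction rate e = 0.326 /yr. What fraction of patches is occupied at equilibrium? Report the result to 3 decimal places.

Setting dp/dt = 0: m − m·p* = e·p*, so m = (m+e)·p*.
p* = m/(m+e) = 0.248/(0.248+0.326) = 0.248/0.5740 = 0.4321.

0.432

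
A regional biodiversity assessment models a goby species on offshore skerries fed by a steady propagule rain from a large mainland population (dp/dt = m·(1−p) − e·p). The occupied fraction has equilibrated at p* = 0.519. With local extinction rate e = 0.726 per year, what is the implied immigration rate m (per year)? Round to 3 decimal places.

0.783

At equilibrium m(1−p*) = e·p*, so m = e·p*/(1−p*).
m = 0.726 × 0.519 / 0.4810 = 0.3768/0.4810 = 0.7834.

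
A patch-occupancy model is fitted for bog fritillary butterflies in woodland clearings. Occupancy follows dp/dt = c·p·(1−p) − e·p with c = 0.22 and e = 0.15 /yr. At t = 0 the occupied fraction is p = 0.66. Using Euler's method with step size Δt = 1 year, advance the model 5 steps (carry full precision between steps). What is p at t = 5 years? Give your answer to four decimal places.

0.4911

Update rule: p ← p + [c·p·(1−p) − e·p]·Δt with Δt = 1.
step 1: Δp = -0.04963, p = 0.61037
step 2: Δp = -0.03924, p = 0.57113
step 3: Δp = -0.03178, p = 0.53935
step 4: Δp = -0.02624, p = 0.51311
step 5: Δp = -0.02200, p = 0.49110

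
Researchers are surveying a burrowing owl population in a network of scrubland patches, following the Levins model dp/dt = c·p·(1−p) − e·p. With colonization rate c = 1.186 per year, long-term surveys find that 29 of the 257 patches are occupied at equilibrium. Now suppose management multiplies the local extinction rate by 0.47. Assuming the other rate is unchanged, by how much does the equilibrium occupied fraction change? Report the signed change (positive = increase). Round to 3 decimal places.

Observed p* = 29/257 = 0.11284.
Balance c(1−p*) = e gives e = 1.186×(1 − 0.11284) = 1.05217.
New p* = 1 − e/c = 1 − 0.49452/1.18600 = 0.58304.
Δp* = 0.58304 − 0.11284 = +0.47020.

0.470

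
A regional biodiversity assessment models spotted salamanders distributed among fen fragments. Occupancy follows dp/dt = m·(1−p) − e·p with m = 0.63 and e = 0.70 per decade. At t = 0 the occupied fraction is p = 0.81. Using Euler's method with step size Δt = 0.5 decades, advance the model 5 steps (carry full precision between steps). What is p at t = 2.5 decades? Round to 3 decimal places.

0.475

Update rule: p ← p + [m·(1−p) − e·p]·Δt with Δt = 0.5.
t = 0.5: p = 0.81000 + (-0.22365) = 0.58635
t = 1: p = 0.58635 + (-0.07492) = 0.51143
t = 1.5: p = 0.51143 + (-0.02510) = 0.48633
t = 2: p = 0.48633 + (-0.00841) = 0.47792
t = 2.5: p = 0.47792 + (-0.00282) = 0.47510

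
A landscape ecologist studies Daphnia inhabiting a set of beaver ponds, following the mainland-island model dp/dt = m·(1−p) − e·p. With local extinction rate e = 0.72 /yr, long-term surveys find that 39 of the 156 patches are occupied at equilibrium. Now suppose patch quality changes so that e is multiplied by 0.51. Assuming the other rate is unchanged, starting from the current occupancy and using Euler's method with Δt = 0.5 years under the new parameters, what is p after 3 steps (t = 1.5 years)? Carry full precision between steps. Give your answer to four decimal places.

0.3462

Observed p* = 39/156 = 0.25000.
Balance m(1−p*) = e·p* gives m = e·p*/(1−p*) = 0.72×0.25000/0.75000 = 0.24000.
Starting from p₀ = 0.25000; update p ← p + (dp/dt)·Δt with the new parameters.
t = 0.5: p = 0.25000 + (+0.04410) = 0.29410
t = 1: p = 0.29410 + (+0.03071) = 0.32481
t = 1.5: p = 0.32481 + (+0.02139) = 0.34620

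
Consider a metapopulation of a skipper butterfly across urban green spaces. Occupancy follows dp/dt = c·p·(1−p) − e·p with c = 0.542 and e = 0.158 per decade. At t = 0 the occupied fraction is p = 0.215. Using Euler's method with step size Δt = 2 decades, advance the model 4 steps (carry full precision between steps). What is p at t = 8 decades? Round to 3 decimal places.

Update rule: p ← p + [c·p·(1−p) − e·p]·Δt with Δt = 2.
t = 2: p = 0.21500 + (+0.11501) = 0.33001
t = 4: p = 0.33001 + (+0.13539) = 0.46541
t = 6: p = 0.46541 + (+0.12263) = 0.58804
t = 8: p = 0.58804 + (+0.07678) = 0.66482

0.665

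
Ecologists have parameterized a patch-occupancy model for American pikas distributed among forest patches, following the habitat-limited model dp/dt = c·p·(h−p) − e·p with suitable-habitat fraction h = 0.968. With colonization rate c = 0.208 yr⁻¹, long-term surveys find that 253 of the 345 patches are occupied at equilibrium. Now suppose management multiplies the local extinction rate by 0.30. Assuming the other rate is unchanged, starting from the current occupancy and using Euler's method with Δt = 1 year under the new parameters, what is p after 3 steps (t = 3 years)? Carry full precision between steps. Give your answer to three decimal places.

0.799

Observed p* = 253/345 = 0.73333.
Balance c(h−p*) = e gives e = 0.208×(0.968 − 0.73333) = 0.04881.
Starting from p₀ = 0.73333; update p ← p + (dp/dt)·Δt with the new parameters.
p: 0.73333 → 0.75839  (Δp = +0.02506)
p: 0.75839 → 0.78035  (Δp = +0.02196)
p: 0.78035 → 0.79938  (Δp = +0.01903)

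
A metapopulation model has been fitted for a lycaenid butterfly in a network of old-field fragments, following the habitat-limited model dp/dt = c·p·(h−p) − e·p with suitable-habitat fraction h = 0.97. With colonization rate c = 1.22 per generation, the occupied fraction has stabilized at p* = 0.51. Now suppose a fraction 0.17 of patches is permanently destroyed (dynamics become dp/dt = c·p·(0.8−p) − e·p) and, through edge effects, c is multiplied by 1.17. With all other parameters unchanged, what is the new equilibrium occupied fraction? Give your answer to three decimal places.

Balance c(h−p*) = e gives e = 1.22×(0.97 − 0.51000) = 0.56120.
New p* = 0.8 − e/c = 0.8 − 0.56120/1.42740 = 0.40684.

0.407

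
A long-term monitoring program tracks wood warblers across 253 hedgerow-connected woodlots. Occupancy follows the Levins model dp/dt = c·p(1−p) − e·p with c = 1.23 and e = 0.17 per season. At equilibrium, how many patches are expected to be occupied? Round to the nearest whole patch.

218

p* = 1 − e/c = 1 − 0.17/1.23 = 0.8618.
Expected occupied patches = N × p* = 253 × 0.8618 = 218.03 ≈ 218.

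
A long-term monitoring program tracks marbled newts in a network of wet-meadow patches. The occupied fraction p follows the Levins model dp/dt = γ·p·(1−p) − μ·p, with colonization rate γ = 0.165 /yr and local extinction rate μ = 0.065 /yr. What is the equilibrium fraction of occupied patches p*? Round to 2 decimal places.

0.61

Setting dp/dt = 0 and dividing through by p* gives γ·(1−p*) = μ.
So p* = 1 − μ/γ = 1 − 0.065/0.165 = 1 − 0.3939 = 0.6061.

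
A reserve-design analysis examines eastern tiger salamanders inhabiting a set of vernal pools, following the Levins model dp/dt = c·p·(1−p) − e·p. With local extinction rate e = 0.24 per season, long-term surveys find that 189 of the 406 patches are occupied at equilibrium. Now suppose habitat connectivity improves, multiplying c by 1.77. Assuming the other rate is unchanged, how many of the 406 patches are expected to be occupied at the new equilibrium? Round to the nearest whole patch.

283

Observed p* = 189/406 = 0.46552.
Balance c(1−p*) = e gives c = e/(1 − 0.46552) = 0.24/0.53448 = 0.44903.
New p* = 1 − e/c = 1 − 0.24000/0.79478 = 0.69803.
Expected occupied = 406 × 0.69803 = 283.40 ≈ 283.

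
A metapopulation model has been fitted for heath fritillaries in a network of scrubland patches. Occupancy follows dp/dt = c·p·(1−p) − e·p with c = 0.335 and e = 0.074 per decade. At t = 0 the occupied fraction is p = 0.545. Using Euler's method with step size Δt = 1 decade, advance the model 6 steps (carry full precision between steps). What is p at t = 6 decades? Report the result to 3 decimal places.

0.723

Update rule: p ← p + [c·p·(1−p) − e·p]·Δt with Δt = 1.
p: 0.54500 → 0.58774  (Δp = +0.04274)
p: 0.58774 → 0.62542  (Δp = +0.03768)
p: 0.62542 → 0.65762  (Δp = +0.03220)
p: 0.65762 → 0.68438  (Δp = +0.02676)
p: 0.68438 → 0.70610  (Δp = +0.02172)
p: 0.70610 → 0.72337  (Δp = +0.01727)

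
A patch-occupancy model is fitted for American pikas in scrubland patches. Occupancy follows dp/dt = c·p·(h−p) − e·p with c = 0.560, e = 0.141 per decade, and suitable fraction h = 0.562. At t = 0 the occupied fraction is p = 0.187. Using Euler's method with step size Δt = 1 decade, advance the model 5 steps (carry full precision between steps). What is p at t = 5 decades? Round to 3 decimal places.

Update rule: p ← p + [c·p·(h−p) − e·p]·Δt with Δt = 1.
t = 1: p = 0.18700 + (+0.01290) = 0.19990
t = 2: p = 0.19990 + (+0.01235) = 0.21225
t = 3: p = 0.21225 + (+0.01164) = 0.22390
t = 4: p = 0.22390 + (+0.01082) = 0.23472
t = 5: p = 0.23472 + (+0.00992) = 0.24464

0.245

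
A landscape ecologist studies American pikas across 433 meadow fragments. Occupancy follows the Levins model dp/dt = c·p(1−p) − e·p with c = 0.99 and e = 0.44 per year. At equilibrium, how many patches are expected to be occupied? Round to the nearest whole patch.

p* = 1 − e/c = 1 − 0.44/0.99 = 0.5556.
Expected occupied patches = N × p* = 433 × 0.5556 = 240.56 ≈ 241.

241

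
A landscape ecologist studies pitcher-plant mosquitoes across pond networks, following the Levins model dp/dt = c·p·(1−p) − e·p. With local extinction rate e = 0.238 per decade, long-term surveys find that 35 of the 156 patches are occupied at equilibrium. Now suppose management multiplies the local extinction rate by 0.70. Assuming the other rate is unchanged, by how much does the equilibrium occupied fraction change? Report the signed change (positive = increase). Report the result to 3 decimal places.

Observed p* = 35/156 = 0.22436.
Balance c(1−p*) = e gives c = e/(1 − 0.22436) = 0.238/0.77564 = 0.30684.
New p* = 1 − e/c = 1 − 0.16660/0.30684 = 0.45705.
Δp* = 0.45705 − 0.22436 = +0.23269.

0.233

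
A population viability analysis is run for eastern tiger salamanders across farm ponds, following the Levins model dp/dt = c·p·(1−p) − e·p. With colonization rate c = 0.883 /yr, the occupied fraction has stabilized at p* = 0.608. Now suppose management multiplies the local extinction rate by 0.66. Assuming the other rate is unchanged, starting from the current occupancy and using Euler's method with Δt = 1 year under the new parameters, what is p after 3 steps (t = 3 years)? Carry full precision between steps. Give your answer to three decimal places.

0.732

Balance c(1−p*) = e gives e = 0.883×(1 − 0.60800) = 0.34614.
Starting from p₀ = 0.60800; update p ← p + (dp/dt)·Δt with the new parameters.
step 1: Δp = +0.07155, p = 0.67955
step 2: Δp = +0.03704, p = 0.71659
step 3: Δp = +0.01562, p = 0.73221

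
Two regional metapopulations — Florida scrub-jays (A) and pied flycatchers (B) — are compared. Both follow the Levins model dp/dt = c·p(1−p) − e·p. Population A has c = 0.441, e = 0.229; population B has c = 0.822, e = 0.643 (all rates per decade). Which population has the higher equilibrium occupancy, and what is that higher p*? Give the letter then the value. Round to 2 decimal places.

A, 0.48

A: p*_A = 1 − 0.229/0.441 = 0.4807.
B: p*_B = 1 − 0.643/0.822 = 0.2178.
A is higher at 0.4807.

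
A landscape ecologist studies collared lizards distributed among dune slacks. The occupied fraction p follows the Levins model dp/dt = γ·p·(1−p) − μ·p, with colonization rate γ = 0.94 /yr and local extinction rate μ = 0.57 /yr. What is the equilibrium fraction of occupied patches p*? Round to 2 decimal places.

At equilibrium, colonization balances extinction: γ·p*·(1−p*) = μ·p*.
So p* = 1 − μ/γ = 1 − 0.57/0.94 = 1 − 0.6064 = 0.3936.

0.39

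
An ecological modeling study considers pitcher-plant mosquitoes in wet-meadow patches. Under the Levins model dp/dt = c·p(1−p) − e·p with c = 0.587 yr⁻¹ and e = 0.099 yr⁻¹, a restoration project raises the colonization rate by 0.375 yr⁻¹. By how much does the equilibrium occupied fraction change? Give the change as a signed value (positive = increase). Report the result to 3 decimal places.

Before: p* = 1 − 0.099/0.587 = 0.8313.
After the change, c = 0.962, e = 0.099, so p* = 1 − 0.099/0.962 = 0.8971.
Δp* = 0.8971 − 0.8313 = +0.0657.

0.066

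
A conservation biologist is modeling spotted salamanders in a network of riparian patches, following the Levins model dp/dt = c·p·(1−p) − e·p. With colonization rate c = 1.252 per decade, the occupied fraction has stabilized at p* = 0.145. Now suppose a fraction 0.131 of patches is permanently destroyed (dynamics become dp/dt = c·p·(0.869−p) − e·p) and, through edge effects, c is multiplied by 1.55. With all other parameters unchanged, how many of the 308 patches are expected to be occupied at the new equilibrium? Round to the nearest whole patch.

98

Balance c(1−p*) = e gives e = 1.252×(1 − 0.14500) = 1.07046.
New p* = 0.869 − e/c = 0.869 − 1.07046/1.94060 = 0.31739.
Expected occupied = 308 × 0.31739 = 97.76 ≈ 98.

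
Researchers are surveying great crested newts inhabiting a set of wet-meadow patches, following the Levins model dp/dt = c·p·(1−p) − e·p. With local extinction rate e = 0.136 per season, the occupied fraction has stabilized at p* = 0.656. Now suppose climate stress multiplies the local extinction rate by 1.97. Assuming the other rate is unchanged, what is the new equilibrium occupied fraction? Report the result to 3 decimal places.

0.322

Balance c(1−p*) = e gives c = e/(1 − 0.65600) = 0.136/0.34400 = 0.39535.
New p* = 1 − e/c = 1 − 0.26792/0.39535 = 0.32232.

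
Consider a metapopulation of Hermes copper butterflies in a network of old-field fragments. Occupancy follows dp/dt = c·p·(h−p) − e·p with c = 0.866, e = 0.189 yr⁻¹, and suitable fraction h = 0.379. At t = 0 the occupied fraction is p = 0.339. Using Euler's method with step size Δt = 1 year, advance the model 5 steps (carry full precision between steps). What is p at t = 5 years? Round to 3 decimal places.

0.208

Update rule: p ← p + [c·p·(h−p) − e·p]·Δt with Δt = 1.
  1  |  dp/dt·Δt = -0.052328  |  p_1 = 0.286672
  2  |  dp/dt·Δt = -0.031260  |  p_2 = 0.255412
  3  |  dp/dt·Δt = -0.020937  |  p_3 = 0.234475
  4  |  dp/dt·Δt = -0.014969  |  p_4 = 0.219506
  5  |  dp/dt·Δt = -0.011168  |  p_5 = 0.208338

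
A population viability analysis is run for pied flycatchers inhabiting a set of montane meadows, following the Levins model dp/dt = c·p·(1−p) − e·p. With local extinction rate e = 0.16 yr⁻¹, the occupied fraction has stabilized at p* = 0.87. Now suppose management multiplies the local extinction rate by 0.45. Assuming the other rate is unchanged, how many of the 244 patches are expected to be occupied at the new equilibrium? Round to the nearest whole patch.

Balance c(1−p*) = e gives c = e/(1 − 0.87000) = 0.16/0.13000 = 1.23077.
New p* = 1 − e/c = 1 − 0.07200/1.23077 = 0.94150.
Expected occupied = 244 × 0.94150 = 229.73 ≈ 230.

230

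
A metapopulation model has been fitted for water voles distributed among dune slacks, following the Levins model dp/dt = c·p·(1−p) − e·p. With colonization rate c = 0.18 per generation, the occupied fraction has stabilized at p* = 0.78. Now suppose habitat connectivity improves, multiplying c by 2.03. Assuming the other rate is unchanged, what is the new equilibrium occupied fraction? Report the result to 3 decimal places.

0.892

Balance c(1−p*) = e gives e = 0.18×(1 − 0.78000) = 0.03960.
New p* = 1 − e/c = 1 − 0.03960/0.36540 = 0.89163.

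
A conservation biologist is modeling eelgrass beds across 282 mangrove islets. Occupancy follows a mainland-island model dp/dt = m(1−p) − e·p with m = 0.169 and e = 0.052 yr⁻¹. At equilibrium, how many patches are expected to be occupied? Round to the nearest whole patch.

p* = m/(m+e) = 0.169/0.2210 = 0.7647.
Expected occupied patches = N × p* = 282 × 0.7647 = 215.65 ≈ 216.

216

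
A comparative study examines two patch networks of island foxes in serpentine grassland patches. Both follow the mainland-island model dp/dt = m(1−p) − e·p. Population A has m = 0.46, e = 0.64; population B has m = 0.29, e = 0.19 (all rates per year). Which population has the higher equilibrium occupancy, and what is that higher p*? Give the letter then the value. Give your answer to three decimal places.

B, 0.604

A: p*_A = m/(m+e) = 0.46/1.1000 = 0.4182.
B: p*_B = 0.29/0.4800 = 0.6042.
B is higher at 0.6042.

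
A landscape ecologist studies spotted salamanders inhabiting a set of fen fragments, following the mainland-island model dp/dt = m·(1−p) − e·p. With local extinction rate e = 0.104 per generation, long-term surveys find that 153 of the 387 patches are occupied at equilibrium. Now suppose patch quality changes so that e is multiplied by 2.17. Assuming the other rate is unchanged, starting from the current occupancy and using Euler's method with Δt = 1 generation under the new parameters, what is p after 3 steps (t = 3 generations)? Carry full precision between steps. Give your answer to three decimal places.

0.289

Observed p* = 153/387 = 0.39535.
Balance m(1−p*) = e·p* gives m = e·p*/(1−p*) = 0.104×0.39535/0.60465 = 0.06800.
Starting from p₀ = 0.39535; update p ← p + (dp/dt)·Δt with the new parameters.
step 1: Δp = -0.04811, p = 0.34724
step 2: Δp = -0.03398, p = 0.31326
step 3: Δp = -0.02400, p = 0.28927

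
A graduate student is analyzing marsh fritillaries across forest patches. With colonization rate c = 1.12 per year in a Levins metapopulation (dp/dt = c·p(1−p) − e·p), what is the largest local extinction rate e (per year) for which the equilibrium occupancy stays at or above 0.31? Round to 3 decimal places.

0.773

1 − e/c ≥ 0.31 ⇒ e ≤ c(1 − 0.31) = 1.12 × 0.6900.
e_max = 0.7728.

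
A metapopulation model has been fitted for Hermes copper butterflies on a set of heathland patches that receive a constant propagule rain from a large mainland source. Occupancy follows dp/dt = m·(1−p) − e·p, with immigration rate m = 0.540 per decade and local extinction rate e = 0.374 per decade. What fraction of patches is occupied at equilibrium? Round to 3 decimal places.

Setting dp/dt = 0: m − m·p* = e·p*, so m = (m+e)·p*.
p* = m/(m+e) = 0.540/(0.540+0.374) = 0.540/0.9140 = 0.5908.

0.591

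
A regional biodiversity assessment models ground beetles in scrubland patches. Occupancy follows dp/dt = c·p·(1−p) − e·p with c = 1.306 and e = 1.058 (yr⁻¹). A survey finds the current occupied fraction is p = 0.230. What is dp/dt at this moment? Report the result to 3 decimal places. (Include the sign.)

Colonization term: c·p·(1−p) = 1.306×0.230×0.7700 = 0.23129.
Extinction term: e·p = 0.24334.
dp/dt = 0.23129 − 0.24334 = -0.01205.

-0.012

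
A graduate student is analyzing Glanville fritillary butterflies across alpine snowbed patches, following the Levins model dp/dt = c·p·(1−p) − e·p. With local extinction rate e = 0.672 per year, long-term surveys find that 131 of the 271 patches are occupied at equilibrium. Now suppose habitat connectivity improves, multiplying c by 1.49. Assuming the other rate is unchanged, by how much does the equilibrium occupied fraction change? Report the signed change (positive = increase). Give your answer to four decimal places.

Observed p* = 131/271 = 0.48339.
Balance c(1−p*) = e gives c = e/(1 − 0.48339) = 0.672/0.51661 = 1.30079.
New p* = 1 − e/c = 1 − 0.67200/1.93818 = 0.65328.
Δp* = 0.65328 − 0.48339 = +0.16989.

0.1699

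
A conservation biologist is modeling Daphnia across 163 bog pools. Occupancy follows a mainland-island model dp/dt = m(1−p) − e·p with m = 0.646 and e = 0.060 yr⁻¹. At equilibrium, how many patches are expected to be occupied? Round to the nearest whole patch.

p* = m/(m+e) = 0.646/0.7060 = 0.9150.
Expected occupied patches = N × p* = 163 × 0.9150 = 149.15 ≈ 149.

149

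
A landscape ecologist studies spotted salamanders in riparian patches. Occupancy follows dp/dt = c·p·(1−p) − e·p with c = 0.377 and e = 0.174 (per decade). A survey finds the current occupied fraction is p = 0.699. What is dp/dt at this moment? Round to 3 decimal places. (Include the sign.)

-0.042

Colonization term: c·p·(1−p) = 0.377×0.699×0.3010 = 0.07932.
Extinction term: e·p = 0.12163.
dp/dt = 0.07932 − 0.12163 = -0.04231.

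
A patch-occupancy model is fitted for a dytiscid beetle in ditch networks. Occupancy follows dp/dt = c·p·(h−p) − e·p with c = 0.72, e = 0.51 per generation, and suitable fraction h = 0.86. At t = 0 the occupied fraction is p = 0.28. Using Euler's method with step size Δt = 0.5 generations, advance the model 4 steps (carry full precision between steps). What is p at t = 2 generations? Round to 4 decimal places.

Update rule: p ← p + [c·p·(h−p) − e·p]·Δt with Δt = 0.5.
p: 0.28000 → 0.26706  (Δp = -0.01294)
p: 0.26706 → 0.25597  (Δp = -0.01109)
p: 0.25597 → 0.24636  (Δp = -0.00961)
p: 0.24636 → 0.23796  (Δp = -0.00840)

0.2380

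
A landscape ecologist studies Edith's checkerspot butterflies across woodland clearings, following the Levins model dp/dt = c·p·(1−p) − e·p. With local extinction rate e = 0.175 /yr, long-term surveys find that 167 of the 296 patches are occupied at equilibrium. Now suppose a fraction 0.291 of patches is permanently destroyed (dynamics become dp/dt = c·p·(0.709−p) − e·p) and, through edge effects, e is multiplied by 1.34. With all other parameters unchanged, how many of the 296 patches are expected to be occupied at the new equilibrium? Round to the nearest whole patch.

Observed p* = 167/296 = 0.56419.
Balance c(1−p*) = e gives c = e/(1 − 0.56419) = 0.175/0.43581 = 0.40155.
New p* = 0.709 − e/c = 0.709 − 0.23450/0.40155 = 0.12501.
Expected occupied = 296 × 0.12501 = 37.00 ≈ 37.

37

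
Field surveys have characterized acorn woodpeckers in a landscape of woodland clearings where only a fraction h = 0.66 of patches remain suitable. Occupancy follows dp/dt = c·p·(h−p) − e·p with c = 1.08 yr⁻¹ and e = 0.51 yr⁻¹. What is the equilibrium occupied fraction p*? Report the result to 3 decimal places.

Setting dp/dt = 0 and dividing by p* gives c·(h−p*) = e.
So p* = h − e/c = 0.66 − 0.51/1.08 = 0.66 − 0.4722 = 0.1878.

0.188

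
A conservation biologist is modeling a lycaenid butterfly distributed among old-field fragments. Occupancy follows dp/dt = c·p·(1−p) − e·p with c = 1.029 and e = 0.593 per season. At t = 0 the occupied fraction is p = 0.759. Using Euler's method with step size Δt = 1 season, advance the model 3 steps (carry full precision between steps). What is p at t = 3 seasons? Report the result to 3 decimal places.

0.443

Update rule: p ← p + [c·p·(1−p) − e·p]·Δt with Δt = 1.
step 1: Δp = -0.26186, p = 0.49714
step 2: Δp = -0.03756, p = 0.45958
step 3: Δp = -0.01696, p = 0.44262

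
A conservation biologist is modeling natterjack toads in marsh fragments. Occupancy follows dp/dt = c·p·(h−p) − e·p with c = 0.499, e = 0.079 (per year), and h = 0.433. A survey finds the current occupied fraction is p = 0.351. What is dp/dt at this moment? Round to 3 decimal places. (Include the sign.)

-0.013

Colonization term: c·p·(h−p) = 0.499×0.351×0.0820 = 0.01436.
Extinction term: e·p = 0.02773.
dp/dt = 0.01436 − 0.02773 = -0.01337.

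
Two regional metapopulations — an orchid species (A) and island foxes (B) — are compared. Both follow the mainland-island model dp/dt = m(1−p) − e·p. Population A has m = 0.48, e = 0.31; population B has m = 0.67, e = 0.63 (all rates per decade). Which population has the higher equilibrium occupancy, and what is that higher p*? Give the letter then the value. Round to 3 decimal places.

A: p*_A = m/(m+e) = 0.48/0.7900 = 0.6076.
B: p*_B = 0.67/1.3000 = 0.5154.
A is higher at 0.6076.

A, 0.608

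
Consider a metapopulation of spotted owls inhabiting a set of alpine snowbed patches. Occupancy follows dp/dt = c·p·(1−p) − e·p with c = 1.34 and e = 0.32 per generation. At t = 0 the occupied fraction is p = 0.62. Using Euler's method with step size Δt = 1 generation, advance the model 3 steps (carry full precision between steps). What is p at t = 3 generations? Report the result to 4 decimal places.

Update rule: p ← p + [c·p·(1−p) − e·p]·Δt with Δt = 1.
p: 0.62000 → 0.73730  (Δp = +0.11730)
p: 0.73730 → 0.76091  (Δp = +0.02360)
p: 0.76091 → 0.76120  (Δp = +0.00029)

0.7612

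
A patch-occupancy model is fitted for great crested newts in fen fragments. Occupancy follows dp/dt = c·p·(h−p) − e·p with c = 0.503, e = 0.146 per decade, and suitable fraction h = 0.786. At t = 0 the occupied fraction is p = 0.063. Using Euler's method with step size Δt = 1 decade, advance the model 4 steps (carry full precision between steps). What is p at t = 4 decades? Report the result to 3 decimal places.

Update rule: p ← p + [c·p·(h−p) − e·p]·Δt with Δt = 1.
p: 0.06300 → 0.07671  (Δp = +0.01371)
p: 0.07671 → 0.09288  (Δp = +0.01617)
p: 0.09288 → 0.11170  (Δp = +0.01882)
p: 0.11170 → 0.13328  (Δp = +0.02158)

0.133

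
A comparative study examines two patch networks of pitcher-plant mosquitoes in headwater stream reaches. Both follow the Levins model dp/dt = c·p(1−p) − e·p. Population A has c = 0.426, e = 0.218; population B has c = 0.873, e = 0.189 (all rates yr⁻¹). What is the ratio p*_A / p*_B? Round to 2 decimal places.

0.62

A: p*_A = 1 − 0.218/0.426 = 0.4883.
B: p*_B = 1 − 0.189/0.873 = 0.7835.
p*_A / p*_B = 0.4883/0.7835 = 0.6232.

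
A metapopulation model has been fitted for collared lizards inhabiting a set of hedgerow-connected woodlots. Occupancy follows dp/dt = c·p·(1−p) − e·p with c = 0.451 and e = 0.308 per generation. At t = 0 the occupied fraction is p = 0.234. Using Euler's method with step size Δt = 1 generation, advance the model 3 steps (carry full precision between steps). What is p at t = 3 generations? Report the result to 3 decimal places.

Update rule: p ← p + [c·p·(1−p) − e·p]·Δt with Δt = 1.
  1  |  dp/dt·Δt = +0.008767  |  p_1 = 0.242767
  2  |  dp/dt·Δt = +0.008136  |  p_2 = 0.250903
  3  |  dp/dt·Δt = +0.007488  |  p_3 = 0.258390

0.258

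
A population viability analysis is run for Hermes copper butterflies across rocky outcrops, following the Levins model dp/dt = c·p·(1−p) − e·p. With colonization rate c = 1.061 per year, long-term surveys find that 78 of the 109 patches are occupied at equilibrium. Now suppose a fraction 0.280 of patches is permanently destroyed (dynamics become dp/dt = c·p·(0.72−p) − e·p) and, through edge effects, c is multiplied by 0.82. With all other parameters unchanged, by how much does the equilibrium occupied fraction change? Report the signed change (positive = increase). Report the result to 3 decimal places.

-0.342

Observed p* = 78/109 = 0.71560.
Balance c(1−p*) = e gives e = 1.061×(1 − 0.71560) = 0.30175.
New p* = 0.72 − e/c = 0.72 − 0.30175/0.87002 = 0.37317.
Δp* = 0.37317 − 0.71560 = -0.34243.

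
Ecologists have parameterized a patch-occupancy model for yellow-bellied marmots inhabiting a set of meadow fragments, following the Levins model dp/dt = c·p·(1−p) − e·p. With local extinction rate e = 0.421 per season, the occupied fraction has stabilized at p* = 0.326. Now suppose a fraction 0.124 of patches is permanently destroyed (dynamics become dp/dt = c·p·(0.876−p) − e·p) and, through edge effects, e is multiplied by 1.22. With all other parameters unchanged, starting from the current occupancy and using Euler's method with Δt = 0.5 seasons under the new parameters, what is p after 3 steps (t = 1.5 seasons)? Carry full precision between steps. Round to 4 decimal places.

Balance c(1−p*) = e gives c = e/(1 − 0.32600) = 0.421/0.67400 = 0.62463.
Starting from p₀ = 0.32600; update p ← p + (dp/dt)·Δt with the new parameters.
step 1: Δp = -0.02772, p = 0.29828
step 2: Δp = -0.02278, p = 0.27550
step 3: Δp = -0.01908, p = 0.25641

0.2564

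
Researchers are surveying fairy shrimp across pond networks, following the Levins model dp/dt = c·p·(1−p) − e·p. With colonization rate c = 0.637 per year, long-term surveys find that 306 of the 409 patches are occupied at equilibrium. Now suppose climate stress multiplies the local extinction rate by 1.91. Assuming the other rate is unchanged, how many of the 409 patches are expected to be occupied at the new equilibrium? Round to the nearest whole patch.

212

Observed p* = 306/409 = 0.74817.
Balance c(1−p*) = e gives e = 0.637×(1 − 0.74817) = 0.16042.
New p* = 1 − e/c = 1 − 0.30640/0.63700 = 0.51900.
Expected occupied = 409 × 0.51900 = 212.27 ≈ 212.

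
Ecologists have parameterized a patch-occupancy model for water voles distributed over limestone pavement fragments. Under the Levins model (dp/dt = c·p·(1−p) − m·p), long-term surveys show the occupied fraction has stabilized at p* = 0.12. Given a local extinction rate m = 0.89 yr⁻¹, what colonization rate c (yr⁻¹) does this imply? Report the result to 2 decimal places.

At equilibrium c(1−p*) = m, so c = m/(1−p*).
c = 0.89/(1 − 0.12) = 0.89/0.8800 = 1.0114.

1.01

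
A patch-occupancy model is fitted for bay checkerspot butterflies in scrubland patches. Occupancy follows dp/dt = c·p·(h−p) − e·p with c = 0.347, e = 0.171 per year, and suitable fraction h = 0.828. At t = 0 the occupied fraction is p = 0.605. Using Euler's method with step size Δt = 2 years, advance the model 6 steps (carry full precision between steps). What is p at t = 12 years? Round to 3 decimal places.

0.363

Update rule: p ← p + [c·p·(h−p) − e·p]·Δt with Δt = 2.
step 1: Δp = -0.11328, p = 0.49172
step 2: Δp = -0.05341, p = 0.43831
step 3: Δp = -0.03136, p = 0.40695
step 4: Δp = -0.02026, p = 0.38668
step 5: Δp = -0.01382, p = 0.37287
step 6: Δp = -0.00975, p = 0.36312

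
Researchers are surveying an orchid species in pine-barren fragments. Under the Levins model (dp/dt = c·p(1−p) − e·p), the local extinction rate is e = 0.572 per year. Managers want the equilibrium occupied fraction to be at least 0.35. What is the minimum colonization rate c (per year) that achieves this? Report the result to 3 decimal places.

p* = 1 − e/c ≥ 0.35 requires e/c ≤ 0.6500, i.e. c ≥ e/0.6500.
c_min = 0.572/0.6500 = 0.8800.

0.880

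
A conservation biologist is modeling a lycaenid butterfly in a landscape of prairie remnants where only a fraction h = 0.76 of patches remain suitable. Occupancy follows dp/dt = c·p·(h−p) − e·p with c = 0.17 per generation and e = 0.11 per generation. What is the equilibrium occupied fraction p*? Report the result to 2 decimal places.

0.11

Setting dp/dt = 0 and dividing by p* gives c·(h−p*) = e.
So p* = h − e/c = 0.76 − 0.11/0.17 = 0.76 − 0.6471 = 0.1129.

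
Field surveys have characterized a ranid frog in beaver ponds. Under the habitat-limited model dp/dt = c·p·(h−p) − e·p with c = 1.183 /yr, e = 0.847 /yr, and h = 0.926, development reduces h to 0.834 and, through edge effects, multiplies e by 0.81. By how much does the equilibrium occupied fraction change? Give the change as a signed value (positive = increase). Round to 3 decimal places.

0.044

Before: p* = h − e/c = 0.926 − 0.847/1.183 = 0.926 − 0.7160 = 0.2100.
After: c = 1.183, e = 0.68607, h = 0.834; p* = 0.834 − 0.68607/1.183 = 0.2541.
Δp* = 0.2541 − 0.2100 = +0.0440.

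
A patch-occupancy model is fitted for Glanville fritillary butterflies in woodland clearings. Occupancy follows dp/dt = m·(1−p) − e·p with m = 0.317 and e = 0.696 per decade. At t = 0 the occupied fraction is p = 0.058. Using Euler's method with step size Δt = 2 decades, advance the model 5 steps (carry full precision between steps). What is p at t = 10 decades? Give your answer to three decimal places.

Update rule: p ← p + [m·(1−p) − e·p]·Δt with Δt = 2.
t = 2: p = 0.05800 + (+0.51649) = 0.57449
t = 4: p = 0.57449 + (-0.52992) = 0.04457
t = 6: p = 0.04457 + (+0.54370) = 0.58827
t = 8: p = 0.58827 + (-0.55783) = 0.03044
t = 10: p = 0.03044 + (+0.57234) = 0.60277

0.603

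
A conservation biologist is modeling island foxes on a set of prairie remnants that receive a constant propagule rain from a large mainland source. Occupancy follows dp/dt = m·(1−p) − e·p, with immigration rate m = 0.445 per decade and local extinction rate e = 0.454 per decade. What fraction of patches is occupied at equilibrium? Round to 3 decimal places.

0.495

Setting dp/dt = 0: m − m·p* = e·p*, so m = (m+e)·p*.
p* = m/(m+e) = 0.445/(0.445+0.454) = 0.445/0.8990 = 0.4950.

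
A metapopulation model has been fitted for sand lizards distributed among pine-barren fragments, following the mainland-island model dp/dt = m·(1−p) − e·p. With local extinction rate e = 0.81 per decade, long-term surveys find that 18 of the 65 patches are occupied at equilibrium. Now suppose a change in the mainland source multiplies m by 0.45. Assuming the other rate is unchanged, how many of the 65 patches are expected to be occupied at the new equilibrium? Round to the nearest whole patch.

Observed p* = 18/65 = 0.27692.
Balance m(1−p*) = e·p* gives m = e·p*/(1−p*) = 0.81×0.27692/0.72308 = 0.31021.
New p* = m/(m+e) = 0.13959/(0.13959+0.81000) = 0.14700.
Expected occupied = 65 × 0.14700 = 9.55 ≈ 10.

10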